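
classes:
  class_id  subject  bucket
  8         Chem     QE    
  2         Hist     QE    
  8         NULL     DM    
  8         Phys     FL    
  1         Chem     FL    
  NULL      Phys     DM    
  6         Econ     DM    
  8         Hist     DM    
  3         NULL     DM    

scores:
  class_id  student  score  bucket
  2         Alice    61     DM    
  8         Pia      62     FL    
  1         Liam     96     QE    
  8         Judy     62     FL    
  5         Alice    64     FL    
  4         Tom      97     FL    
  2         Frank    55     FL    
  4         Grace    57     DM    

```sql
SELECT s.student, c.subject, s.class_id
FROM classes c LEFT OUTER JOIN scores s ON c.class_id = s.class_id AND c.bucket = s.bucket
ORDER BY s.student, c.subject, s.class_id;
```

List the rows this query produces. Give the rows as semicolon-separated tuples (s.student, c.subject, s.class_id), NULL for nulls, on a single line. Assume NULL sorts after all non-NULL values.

(Judy, Phys, 8); (Pia, Phys, 8); (NULL, Chem, NULL); (NULL, Chem, NULL); (NULL, Econ, NULL); (NULL, Hist, NULL); (NULL, Hist, NULL); (NULL, Phys, NULL); (NULL, NULL, NULL); (NULL, NULL, NULL)

LEFT JOIN keeps every row from `classes`; unmatched rows get NULL for `scores`'s columns.
Matching on c.class_id = s.class_id AND c.bucket = s.bucket. A NULL in a compared column never satisfies the condition.
- c (class_id=8, bucket=QE) has no partner → padded with NULL.
- c (class_id=2, bucket=QE) has no partner → padded with NULL.
- c (class_id=8, bucket=DM) has no partner → padded with NULL.
- c (class_id=8, bucket=FL) pairs with 2 row(s) of s.
- c (class_id=1, bucket=FL) has no partner → padded with NULL.
- c (class_id=NULL, bucket=DM) has no partner → padded with NULL.
- c (class_id=6, bucket=DM) has no partner → padded with NULL.
- c (class_id=8, bucket=DM) has no partner → padded with NULL.
- c (class_id=3, bucket=DM) has no partner → padded with NULL.
After projecting and ordering:
s.student | c.subject | s.class_id
Judy | Phys | 8
Pia | Phys | 8
NULL | Chem | NULL
NULL | Chem | NULL
NULL | Econ | NULL
NULL | Hist | NULL
NULL | Hist | NULL
NULL | Phys | NULL
NULL | NULL | NULL
NULL | NULL | NULL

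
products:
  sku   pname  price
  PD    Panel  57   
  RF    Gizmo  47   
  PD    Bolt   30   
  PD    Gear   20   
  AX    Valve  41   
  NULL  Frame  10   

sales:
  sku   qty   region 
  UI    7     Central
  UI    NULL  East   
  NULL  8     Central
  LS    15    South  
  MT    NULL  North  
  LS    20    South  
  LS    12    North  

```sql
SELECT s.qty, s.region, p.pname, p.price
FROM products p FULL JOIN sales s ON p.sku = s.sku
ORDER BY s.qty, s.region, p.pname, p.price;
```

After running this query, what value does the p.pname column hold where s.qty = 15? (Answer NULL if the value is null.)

FULL OUTER JOIN keeps every row from both sides; unmatched rows get NULL for the other side's columns.
Matching on p.sku = s.sku. A NULL in a compared column never satisfies the condition.
Matched pairs: 0; unmatched p rows kept: 6; unmatched s rows kept: 7.

NULL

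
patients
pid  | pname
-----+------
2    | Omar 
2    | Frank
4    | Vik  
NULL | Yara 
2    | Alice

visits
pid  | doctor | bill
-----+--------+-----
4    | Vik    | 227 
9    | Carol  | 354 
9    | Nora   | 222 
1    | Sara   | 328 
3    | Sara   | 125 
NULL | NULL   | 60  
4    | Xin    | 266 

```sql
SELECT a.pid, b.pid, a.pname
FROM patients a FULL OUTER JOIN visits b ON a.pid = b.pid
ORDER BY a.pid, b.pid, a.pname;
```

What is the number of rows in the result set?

11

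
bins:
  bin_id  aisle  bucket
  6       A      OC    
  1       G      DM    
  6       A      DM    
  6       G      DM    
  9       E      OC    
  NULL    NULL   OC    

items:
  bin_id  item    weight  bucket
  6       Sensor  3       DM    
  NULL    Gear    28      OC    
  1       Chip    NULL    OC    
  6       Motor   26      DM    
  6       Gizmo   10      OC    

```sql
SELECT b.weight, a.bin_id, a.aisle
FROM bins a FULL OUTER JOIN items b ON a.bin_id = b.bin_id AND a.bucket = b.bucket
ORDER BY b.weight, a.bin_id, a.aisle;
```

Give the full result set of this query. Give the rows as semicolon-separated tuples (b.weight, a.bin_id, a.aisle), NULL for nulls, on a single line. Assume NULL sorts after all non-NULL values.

(3, 6, A); (3, 6, G); (10, 6, A); (26, 6, A); (26, 6, G); (28, NULL, NULL); (NULL, 1, G); (NULL, 9, E); (NULL, NULL, NULL); (NULL, NULL, NULL)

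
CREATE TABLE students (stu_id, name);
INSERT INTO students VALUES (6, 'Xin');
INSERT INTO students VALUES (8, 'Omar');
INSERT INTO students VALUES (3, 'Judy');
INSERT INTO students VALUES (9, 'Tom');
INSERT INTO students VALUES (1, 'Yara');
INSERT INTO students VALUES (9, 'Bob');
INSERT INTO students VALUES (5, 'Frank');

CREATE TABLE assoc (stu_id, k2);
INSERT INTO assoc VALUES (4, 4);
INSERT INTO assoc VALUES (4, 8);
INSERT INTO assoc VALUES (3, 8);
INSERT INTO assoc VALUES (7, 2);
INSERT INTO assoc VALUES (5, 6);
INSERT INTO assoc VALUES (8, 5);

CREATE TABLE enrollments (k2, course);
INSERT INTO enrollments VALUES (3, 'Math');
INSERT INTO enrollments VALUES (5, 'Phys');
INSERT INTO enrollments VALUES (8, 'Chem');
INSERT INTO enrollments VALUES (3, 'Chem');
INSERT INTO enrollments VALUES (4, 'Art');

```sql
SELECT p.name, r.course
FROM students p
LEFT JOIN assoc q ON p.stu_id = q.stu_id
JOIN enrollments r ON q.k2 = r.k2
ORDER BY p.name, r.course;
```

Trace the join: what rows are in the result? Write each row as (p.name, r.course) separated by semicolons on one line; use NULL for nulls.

Joins associate left-to-right: students LEFT JOIN assoc on stu_id gives 7 intermediate row(s).
Then INNER JOIN `enrollments r` on k2: keep only rows whose q.k2 appears in r.

(Judy, Chem); (Omar, Phys)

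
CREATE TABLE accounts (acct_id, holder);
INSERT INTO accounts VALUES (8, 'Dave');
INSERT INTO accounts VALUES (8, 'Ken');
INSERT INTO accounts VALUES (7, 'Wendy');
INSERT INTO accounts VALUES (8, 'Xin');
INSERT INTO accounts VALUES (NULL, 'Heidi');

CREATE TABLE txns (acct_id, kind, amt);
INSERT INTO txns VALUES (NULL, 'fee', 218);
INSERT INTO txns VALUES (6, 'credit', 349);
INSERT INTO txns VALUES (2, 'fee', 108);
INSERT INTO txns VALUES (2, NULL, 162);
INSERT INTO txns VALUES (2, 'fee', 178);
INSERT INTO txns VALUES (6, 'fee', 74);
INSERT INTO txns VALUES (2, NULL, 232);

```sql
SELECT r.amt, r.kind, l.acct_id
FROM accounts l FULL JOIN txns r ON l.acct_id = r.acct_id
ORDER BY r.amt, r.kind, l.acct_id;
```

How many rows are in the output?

12

FULL OUTER JOIN keeps every row from both sides; unmatched rows get NULL for the other side's columns.
Matching on l.acct_id = r.acct_id. A NULL in a compared column never satisfies the condition.
Matched pairs: 0; unmatched l rows kept: 5; unmatched r rows kept: 7.
Total: 0 matched + 12 padded = 12 rows.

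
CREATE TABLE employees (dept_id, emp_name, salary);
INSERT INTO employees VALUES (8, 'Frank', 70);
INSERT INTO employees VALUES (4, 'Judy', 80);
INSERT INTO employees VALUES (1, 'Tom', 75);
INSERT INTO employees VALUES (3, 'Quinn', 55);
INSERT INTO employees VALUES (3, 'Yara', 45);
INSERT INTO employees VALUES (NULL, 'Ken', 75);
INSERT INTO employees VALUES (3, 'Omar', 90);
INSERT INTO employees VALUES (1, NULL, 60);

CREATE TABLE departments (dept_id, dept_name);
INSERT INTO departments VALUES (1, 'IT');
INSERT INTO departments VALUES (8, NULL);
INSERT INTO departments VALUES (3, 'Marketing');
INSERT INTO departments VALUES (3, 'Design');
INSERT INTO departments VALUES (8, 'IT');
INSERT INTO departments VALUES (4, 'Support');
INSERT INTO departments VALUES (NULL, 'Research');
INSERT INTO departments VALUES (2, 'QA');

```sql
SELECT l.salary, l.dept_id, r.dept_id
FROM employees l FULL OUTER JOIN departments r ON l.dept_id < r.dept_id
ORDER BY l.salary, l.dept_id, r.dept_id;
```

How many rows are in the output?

FULL OUTER JOIN keeps every row from both sides; unmatched rows get NULL for the other side's columns.
Matching on l.dept_id < r.dept_id. A NULL in a compared column never satisfies the condition.
- dept_id=8: no r row matches, row kept with r columns NULL.
- dept_id=4: 2 matching r row(s), so 2 row(s) emitted.
- dept_id=1: 6 matching r row(s), so 6 row(s) emitted.
- dept_id=3: 3 matching r row(s), so 3 row(s) emitted.
- dept_id=3: 3 matching r row(s), so 3 row(s) emitted.
- dept_id=NULL: no r row matches, row kept with r columns NULL.
- dept_id=3: 3 matching r row(s), so 3 row(s) emitted.
- dept_id=1: 6 matching r row(s), so 6 row(s) emitted.
- plus 2 unmatched r row(s), each kept with NULL l columns.
Total: 23 matched + 4 padded = 27 rows.

27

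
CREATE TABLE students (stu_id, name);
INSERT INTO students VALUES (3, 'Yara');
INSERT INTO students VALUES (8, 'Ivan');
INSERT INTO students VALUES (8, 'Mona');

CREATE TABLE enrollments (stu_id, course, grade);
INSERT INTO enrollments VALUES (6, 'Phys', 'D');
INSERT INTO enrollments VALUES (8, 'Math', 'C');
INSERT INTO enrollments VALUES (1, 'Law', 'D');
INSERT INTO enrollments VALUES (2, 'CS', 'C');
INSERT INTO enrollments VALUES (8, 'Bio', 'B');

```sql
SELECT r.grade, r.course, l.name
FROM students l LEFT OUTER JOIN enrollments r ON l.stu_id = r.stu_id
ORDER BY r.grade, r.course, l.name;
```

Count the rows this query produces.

5

LEFT JOIN keeps every row from `students`; unmatched rows get NULL for `enrollments`'s columns.
Matching on l.stu_id = r.stu_id.
- stu_id=3: no r row matches, row kept with r columns NULL.
- stu_id=8: 2 matching r row(s), so 2 row(s) emitted.
- stu_id=8: 2 matching r row(s), so 2 row(s) emitted.
Total: 4 matched + 1 padded = 5 rows.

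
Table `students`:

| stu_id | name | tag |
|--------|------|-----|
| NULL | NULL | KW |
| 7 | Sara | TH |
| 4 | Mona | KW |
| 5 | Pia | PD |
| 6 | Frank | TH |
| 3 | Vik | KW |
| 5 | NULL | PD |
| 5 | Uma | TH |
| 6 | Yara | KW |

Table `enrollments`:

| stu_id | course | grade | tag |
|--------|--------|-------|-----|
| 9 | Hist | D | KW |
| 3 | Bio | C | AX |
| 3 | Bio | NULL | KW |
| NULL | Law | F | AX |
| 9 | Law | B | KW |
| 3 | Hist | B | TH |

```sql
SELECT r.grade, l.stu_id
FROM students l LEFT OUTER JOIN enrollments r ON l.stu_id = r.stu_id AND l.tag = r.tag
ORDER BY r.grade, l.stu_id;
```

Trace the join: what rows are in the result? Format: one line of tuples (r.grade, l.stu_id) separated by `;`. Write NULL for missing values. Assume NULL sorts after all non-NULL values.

(NULL, 3); (NULL, 4); (NULL, 5); (NULL, 5); (NULL, 5); (NULL, 6); (NULL, 6); (NULL, 7); (NULL, NULL)

LEFT JOIN keeps every row from `students`; unmatched rows get NULL for `enrollments`'s columns.
Matching on l.stu_id = r.stu_id AND l.tag = r.tag. A NULL in a compared column never satisfies the condition.
- l[0] stu_id=NULL, tag=KW → no match; kept with NULLs on the r side.
- l[1] stu_id=7, tag=TH → no match; kept with NULLs on the r side.
- l[2] stu_id=4, tag=KW → no match; kept with NULLs on the r side.
- l[3] stu_id=5, tag=PD → no match; kept with NULLs on the r side.
- l[4] stu_id=6, tag=TH → no match; kept with NULLs on the r side.
- l[5] stu_id=3, tag=KW → 1 match(es) in r → 1 row(s).
- l[6] stu_id=5, tag=PD → no match; kept with NULLs on the r side.
- l[7] stu_id=5, tag=TH → no match; kept with NULLs on the r side.
- l[8] stu_id=6, tag=KW → no match; kept with NULLs on the r side.
After projecting and ordering:
r.grade | l.stu_id
NULL | 3
NULL | 4
NULL | 5
NULL | 5
NULL | 5
NULL | 6
NULL | 6
NULL | 7
NULL | NULL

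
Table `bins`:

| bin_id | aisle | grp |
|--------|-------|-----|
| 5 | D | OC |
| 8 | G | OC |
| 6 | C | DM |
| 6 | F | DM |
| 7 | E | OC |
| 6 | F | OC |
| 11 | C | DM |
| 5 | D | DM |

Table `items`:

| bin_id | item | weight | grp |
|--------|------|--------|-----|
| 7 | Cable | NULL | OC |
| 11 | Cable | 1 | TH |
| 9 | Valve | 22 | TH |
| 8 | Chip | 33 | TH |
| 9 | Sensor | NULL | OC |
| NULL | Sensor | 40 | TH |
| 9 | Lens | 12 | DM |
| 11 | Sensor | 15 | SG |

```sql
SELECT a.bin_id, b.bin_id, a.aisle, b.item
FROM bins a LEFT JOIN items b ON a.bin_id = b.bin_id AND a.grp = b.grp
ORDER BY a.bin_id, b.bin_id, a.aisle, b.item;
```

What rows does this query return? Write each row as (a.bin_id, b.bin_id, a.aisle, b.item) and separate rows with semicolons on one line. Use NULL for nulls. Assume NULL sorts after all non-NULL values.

(5, NULL, D, NULL); (5, NULL, D, NULL); (6, NULL, C, NULL); (6, NULL, F, NULL); (6, NULL, F, NULL); (7, 7, E, Cable); (8, NULL, G, NULL); (11, NULL, C, NULL)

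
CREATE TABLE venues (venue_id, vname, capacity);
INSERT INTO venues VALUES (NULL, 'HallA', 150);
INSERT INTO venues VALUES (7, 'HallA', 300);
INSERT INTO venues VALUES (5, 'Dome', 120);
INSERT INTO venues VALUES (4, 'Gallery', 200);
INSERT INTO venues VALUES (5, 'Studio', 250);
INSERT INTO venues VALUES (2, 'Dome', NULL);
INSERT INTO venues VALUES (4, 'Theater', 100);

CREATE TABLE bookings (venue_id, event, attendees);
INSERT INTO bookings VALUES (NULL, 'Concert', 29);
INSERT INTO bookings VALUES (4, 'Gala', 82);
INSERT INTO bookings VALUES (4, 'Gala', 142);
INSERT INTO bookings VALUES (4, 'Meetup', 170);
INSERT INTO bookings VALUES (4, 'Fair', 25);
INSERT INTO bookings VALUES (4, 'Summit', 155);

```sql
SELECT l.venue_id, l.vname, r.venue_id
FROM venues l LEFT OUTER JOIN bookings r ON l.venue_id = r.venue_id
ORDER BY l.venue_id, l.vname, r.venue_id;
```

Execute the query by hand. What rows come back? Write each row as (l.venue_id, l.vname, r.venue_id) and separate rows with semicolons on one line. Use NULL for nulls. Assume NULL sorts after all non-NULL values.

LEFT JOIN keeps every row from `venues`; unmatched rows get NULL for `bookings`'s columns.
Matching on l.venue_id = r.venue_id. A NULL in a compared column never satisfies the condition.
Matched pairs: 10; unmatched l rows kept: 5.

(2, Dome, NULL); (4, Gallery, 4); (4, Gallery, 4); (4, Gallery, 4); (4, Gallery, 4); (4, Gallery, 4); (4, Theater, 4); (4, Theater, 4); (4, Theater, 4); (4, Theater, 4); (4, Theater, 4); (5, Dome, NULL); (5, Studio, NULL); (7, HallA, NULL); (NULL, HallA, NULL)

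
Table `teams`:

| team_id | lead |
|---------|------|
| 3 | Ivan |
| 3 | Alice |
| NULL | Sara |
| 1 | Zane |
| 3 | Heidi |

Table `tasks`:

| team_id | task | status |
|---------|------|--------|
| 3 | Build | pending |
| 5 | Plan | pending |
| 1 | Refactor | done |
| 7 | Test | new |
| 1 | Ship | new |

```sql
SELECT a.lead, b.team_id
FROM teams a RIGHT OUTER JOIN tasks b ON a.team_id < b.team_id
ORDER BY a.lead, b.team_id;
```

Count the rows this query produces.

11

RIGHT JOIN keeps every row from `tasks`; unmatched rows get NULL for `teams`'s columns.
Matching on a.team_id < b.team_id. A NULL in a compared column never satisfies the condition.
Matched pairs: 9; unmatched b rows kept: 2.
Total: 9 matched + 2 padded = 11 rows.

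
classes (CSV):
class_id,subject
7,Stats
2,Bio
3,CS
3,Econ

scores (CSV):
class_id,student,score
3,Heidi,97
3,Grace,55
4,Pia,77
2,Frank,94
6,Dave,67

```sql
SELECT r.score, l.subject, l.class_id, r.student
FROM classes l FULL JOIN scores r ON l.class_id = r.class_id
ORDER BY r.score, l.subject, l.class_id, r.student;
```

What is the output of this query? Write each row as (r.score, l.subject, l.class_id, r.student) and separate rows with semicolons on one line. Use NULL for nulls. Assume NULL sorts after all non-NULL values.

FULL OUTER JOIN keeps every row from both sides; unmatched rows get NULL for the other side's columns.
Matching on l.class_id = r.class_id.
- class_id=7: no r row matches, row kept with r columns NULL.
- class_id=2: 1 matching r row(s), so 1 row(s) emitted.
- class_id=3: 2 matching r row(s), so 2 row(s) emitted.
- class_id=3: 2 matching r row(s), so 2 row(s) emitted.
- 2 r row(s) had no l match → kept, l columns NULL.
After projecting and ordering:
r.score | l.subject | l.class_id | r.student
55 | CS | 3 | Grace
55 | Econ | 3 | Grace
67 | NULL | NULL | Dave
77 | NULL | NULL | Pia
94 | Bio | 2 | Frank
97 | CS | 3 | Heidi
97 | Econ | 3 | Heidi
NULL | Stats | 7 | NULL

(55, CS, 3, Grace); (55, Econ, 3, Grace); (67, NULL, NULL, Dave); (77, NULL, NULL, Pia); (94, Bio, 2, Frank); (97, CS, 3, Heidi); (97, Econ, 3, Heidi); (NULL, Stats, 7, NULL)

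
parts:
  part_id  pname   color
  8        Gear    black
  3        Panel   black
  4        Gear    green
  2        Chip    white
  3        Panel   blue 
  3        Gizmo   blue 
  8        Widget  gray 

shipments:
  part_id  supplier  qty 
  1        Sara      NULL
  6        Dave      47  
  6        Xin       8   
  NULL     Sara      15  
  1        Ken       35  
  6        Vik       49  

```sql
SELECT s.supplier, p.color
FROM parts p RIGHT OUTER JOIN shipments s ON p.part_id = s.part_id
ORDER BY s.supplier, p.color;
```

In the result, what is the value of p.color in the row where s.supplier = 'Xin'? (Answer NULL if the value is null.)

RIGHT JOIN keeps every row from `shipments`; unmatched rows get NULL for `parts`'s columns.
Matching on p.part_id = s.part_id. A NULL in a compared column never satisfies the condition.
Matched pairs: 0; unmatched s rows kept: 6.

NULL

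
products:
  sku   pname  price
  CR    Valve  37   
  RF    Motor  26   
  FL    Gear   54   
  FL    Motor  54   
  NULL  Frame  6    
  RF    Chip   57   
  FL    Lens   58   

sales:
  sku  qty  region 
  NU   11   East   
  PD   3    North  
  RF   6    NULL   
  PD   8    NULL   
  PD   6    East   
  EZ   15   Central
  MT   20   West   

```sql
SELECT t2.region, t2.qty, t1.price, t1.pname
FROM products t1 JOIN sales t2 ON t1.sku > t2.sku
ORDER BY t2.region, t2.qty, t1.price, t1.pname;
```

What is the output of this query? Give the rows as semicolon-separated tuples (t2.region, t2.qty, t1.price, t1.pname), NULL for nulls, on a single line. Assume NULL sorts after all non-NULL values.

(Central, 15, 26, Motor); (Central, 15, 54, Gear); (Central, 15, 54, Motor); (Central, 15, 57, Chip); (Central, 15, 58, Lens); (East, 6, 26, Motor); (East, 6, 57, Chip); (East, 11, 26, Motor); (East, 11, 57, Chip); (North, 3, 26, Motor); (North, 3, 57, Chip); (West, 20, 26, Motor); (West, 20, 57, Chip); (NULL, 8, 26, Motor); (NULL, 8, 57, Chip)

INNER JOIN keeps only pairs where the ON condition holds.
Matching on t1.sku > t2.sku. A NULL in a compared column never satisfies the condition.
- t1 (sku=CR) has no partner → excluded.
- t1 (sku=RF) pairs with 6 row(s) of t2.
- t1 (sku=FL) pairs with 1 row(s) of t2.
- t1 (sku=FL) pairs with 1 row(s) of t2.
- t1 (sku=NULL) has no partner → excluded.
- t1 (sku=RF) pairs with 6 row(s) of t2.
- t1 (sku=FL) pairs with 1 row(s) of t2.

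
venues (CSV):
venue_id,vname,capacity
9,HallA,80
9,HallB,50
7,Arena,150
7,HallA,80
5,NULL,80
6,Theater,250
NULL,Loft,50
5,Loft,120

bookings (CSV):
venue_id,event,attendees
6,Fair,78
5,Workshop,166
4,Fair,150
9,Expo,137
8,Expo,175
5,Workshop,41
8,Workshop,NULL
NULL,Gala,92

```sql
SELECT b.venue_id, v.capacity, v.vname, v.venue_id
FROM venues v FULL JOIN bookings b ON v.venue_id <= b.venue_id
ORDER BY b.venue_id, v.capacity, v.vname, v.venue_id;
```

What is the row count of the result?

FULL OUTER JOIN keeps every row from both sides; unmatched rows get NULL for the other side's columns.
Matching on v.venue_id <= b.venue_id. A NULL in a compared column never satisfies the condition.
- v row (venue_id=9): matches 1 b row(s) → 1 output row(s).
- v row (venue_id=9): matches 1 b row(s) → 1 output row(s).
- v row (venue_id=7): matches 3 b row(s) → 3 output row(s).
- v row (venue_id=7): matches 3 b row(s) → 3 output row(s).
- v row (venue_id=5): matches 6 b row(s) → 6 output row(s).
- v row (venue_id=6): matches 4 b row(s) → 4 output row(s).
- v row (venue_id=NULL): no match → kept, b columns NULL.
- v row (venue_id=5): matches 6 b row(s) → 6 output row(s).
- 2 row(s) from b found no v partner → padded with NULL.
Total: 24 matched + 3 padded = 27 rows.

27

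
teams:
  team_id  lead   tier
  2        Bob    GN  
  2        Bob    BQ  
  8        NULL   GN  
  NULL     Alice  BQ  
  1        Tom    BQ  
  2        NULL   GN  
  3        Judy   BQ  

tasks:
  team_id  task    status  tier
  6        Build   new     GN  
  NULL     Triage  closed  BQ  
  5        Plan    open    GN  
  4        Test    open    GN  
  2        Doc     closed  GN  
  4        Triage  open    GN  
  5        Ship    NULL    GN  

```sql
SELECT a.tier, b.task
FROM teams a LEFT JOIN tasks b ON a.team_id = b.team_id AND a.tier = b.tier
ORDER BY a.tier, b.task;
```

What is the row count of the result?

7

LEFT JOIN keeps every row from `teams`; unmatched rows get NULL for `tasks`'s columns.
Matching on a.team_id = b.team_id AND a.tier = b.tier. A NULL in a compared column never satisfies the condition.
- a row (team_id=2, tier=GN): matches 1 b row(s) → 1 output row(s).
- a row (team_id=2, tier=BQ): no match → kept, b columns NULL.
- a row (team_id=8, tier=GN): no match → kept, b columns NULL.
- a row (team_id=NULL, tier=BQ): no match → kept, b columns NULL.
- a row (team_id=1, tier=BQ): no match → kept, b columns NULL.
- a row (team_id=2, tier=GN): matches 1 b row(s) → 1 output row(s).
- a row (team_id=3, tier=BQ): no match → kept, b columns NULL.
Total: 2 matched + 5 padded = 7 rows.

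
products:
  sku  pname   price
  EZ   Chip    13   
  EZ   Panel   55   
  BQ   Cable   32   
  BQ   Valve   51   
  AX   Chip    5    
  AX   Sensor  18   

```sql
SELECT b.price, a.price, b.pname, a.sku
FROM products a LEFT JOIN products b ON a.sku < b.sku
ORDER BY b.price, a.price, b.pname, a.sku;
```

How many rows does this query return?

LEFT JOIN keeps every row from `products a`; unmatched rows get NULL for `products b`'s columns.
Matching on a.sku < b.sku.
- a (sku=EZ) has no partner → padded with NULL.
- a (sku=EZ) has no partner → padded with NULL.
- a (sku=BQ) pairs with 2 row(s) of b.
- a (sku=BQ) pairs with 2 row(s) of b.
- a (sku=AX) pairs with 4 row(s) of b.
- a (sku=AX) pairs with 4 row(s) of b.
Total: 12 matched + 2 padded = 14 rows.

14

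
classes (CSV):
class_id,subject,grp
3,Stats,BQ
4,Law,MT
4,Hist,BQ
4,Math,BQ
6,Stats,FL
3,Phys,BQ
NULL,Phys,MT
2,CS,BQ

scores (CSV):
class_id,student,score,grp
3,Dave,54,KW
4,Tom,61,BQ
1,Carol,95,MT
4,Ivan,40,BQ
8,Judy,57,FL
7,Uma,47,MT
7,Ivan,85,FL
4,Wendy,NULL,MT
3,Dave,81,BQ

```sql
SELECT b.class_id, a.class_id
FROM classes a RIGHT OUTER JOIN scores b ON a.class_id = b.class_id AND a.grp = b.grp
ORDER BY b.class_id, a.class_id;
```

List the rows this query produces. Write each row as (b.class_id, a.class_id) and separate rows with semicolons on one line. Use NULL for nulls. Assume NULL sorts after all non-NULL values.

(1, NULL); (3, 3); (3, 3); (3, NULL); (4, 4); (4, 4); (4, 4); (4, 4); (4, 4); (7, NULL); (7, NULL); (8, NULL)

RIGHT JOIN keeps every row from `scores`; unmatched rows get NULL for `classes`'s columns.
Matching on a.class_id = b.class_id AND a.grp = b.grp. A NULL in a compared column never satisfies the condition.
Matched pairs: 7; unmatched b rows kept: 5.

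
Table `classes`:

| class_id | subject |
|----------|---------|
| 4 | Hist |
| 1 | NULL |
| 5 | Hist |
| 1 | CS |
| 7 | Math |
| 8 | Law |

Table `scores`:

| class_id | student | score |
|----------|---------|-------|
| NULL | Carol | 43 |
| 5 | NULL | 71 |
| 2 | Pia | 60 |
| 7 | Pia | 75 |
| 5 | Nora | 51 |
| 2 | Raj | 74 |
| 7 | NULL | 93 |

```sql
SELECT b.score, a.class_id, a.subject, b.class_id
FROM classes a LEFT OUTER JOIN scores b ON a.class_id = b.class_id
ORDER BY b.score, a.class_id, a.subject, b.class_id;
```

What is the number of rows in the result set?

8

LEFT JOIN keeps every row from `classes`; unmatched rows get NULL for `scores`'s columns.
Matching on a.class_id = b.class_id. A NULL in a compared column never satisfies the condition.
- a row (class_id=4): no match → kept, b columns NULL.
- a row (class_id=1): no match → kept, b columns NULL.
- a row (class_id=5): matches 2 b row(s) → 2 output row(s).
- a row (class_id=1): no match → kept, b columns NULL.
- a row (class_id=7): matches 2 b row(s) → 2 output row(s).
- a row (class_id=8): no match → kept, b columns NULL.
Total: 4 matched + 4 padded = 8 rows.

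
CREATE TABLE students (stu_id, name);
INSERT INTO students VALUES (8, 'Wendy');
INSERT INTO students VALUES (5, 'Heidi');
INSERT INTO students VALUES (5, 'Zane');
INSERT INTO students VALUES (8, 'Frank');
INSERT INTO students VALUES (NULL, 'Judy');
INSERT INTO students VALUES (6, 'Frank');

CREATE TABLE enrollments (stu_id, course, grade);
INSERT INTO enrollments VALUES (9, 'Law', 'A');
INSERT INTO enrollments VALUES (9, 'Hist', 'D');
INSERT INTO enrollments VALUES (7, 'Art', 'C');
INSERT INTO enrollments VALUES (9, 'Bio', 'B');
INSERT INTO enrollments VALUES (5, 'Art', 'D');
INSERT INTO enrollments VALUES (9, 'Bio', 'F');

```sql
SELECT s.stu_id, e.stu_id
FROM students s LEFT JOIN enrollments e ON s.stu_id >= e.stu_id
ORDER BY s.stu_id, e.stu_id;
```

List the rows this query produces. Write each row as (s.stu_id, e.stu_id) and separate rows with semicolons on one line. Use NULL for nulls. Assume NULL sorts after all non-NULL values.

LEFT JOIN keeps every row from `students`; unmatched rows get NULL for `enrollments`'s columns.
Matching on s.stu_id >= e.stu_id. A NULL in a compared column never satisfies the condition.
- s row (stu_id=8): matches 2 e row(s) → 2 output row(s).
- s row (stu_id=5): matches 1 e row(s) → 1 output row(s).
- s row (stu_id=5): matches 1 e row(s) → 1 output row(s).
- s row (stu_id=8): matches 2 e row(s) → 2 output row(s).
- s row (stu_id=NULL): no match → kept, e columns NULL.
- s row (stu_id=6): matches 1 e row(s) → 1 output row(s).
After projecting and ordering:
s.stu_id | e.stu_id
5 | 5
5 | 5
6 | 5
8 | 5
8 | 5
8 | 7
8 | 7
NULL | NULL

(5, 5); (5, 5); (6, 5); (8, 5); (8, 5); (8, 7); (8, 7); (NULL, NULL)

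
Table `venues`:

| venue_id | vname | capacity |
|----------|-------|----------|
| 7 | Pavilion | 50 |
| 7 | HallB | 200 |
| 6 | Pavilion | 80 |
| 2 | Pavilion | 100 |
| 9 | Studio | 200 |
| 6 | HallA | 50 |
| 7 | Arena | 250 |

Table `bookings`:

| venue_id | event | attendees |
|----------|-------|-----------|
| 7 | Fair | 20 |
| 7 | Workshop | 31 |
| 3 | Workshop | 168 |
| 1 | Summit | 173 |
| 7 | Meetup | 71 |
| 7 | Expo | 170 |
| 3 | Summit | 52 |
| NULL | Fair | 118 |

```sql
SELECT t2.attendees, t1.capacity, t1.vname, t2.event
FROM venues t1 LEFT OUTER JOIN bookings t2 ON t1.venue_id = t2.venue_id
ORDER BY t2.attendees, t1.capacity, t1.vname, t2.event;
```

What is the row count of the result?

16

LEFT JOIN keeps every row from `venues`; unmatched rows get NULL for `bookings`'s columns.
Matching on t1.venue_id = t2.venue_id. A NULL in a compared column never satisfies the condition.
- t1 row (venue_id=7): matches 4 t2 row(s) → 4 output row(s).
- t1 row (venue_id=7): matches 4 t2 row(s) → 4 output row(s).
- t1 row (venue_id=6): no match → kept, t2 columns NULL.
- t1 row (venue_id=2): no match → kept, t2 columns NULL.
- t1 row (venue_id=9): no match → kept, t2 columns NULL.
- t1 row (venue_id=6): no match → kept, t2 columns NULL.
- t1 row (venue_id=7): matches 4 t2 row(s) → 4 output row(s).
Total: 12 matched + 4 padded = 16 rows.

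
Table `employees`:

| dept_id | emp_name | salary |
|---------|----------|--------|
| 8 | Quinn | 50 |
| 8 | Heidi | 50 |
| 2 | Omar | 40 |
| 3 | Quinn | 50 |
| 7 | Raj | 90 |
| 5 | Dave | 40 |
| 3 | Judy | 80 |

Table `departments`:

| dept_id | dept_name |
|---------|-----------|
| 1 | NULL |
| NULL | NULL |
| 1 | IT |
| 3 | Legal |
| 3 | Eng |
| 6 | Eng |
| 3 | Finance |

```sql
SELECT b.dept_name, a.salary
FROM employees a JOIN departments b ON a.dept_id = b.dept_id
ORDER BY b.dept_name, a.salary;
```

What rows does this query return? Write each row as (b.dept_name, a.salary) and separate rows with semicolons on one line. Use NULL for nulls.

(Eng, 50); (Eng, 80); (Finance, 50); (Finance, 80); (Legal, 50); (Legal, 80)

INNER JOIN keeps only pairs where the ON condition holds.
Matching on a.dept_id = b.dept_id. A NULL in a compared column never satisfies the condition.
- a row (dept_id=8): no match → dropped.
- a row (dept_id=8): no match → dropped.
- a row (dept_id=2): no match → dropped.
- a row (dept_id=3): matches 3 b row(s) → 3 output row(s).
- a row (dept_id=7): no match → dropped.
- a row (dept_id=5): no match → dropped.
- a row (dept_id=3): matches 3 b row(s) → 3 output row(s).
After projecting and ordering:
b.dept_name | a.salary
Eng | 50
Eng | 80
Finance | 50
Finance | 80
Legal | 50
Legal | 80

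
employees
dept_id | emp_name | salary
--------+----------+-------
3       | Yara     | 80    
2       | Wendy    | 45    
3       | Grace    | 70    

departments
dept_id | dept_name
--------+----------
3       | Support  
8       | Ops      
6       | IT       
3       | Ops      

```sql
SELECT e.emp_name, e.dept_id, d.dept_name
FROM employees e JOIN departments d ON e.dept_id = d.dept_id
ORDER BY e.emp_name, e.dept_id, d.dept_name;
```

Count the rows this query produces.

INNER JOIN keeps only pairs where the ON condition holds.
Matching on e.dept_id = d.dept_id.
Matched pairs: 4.
Total: 4 rows.

4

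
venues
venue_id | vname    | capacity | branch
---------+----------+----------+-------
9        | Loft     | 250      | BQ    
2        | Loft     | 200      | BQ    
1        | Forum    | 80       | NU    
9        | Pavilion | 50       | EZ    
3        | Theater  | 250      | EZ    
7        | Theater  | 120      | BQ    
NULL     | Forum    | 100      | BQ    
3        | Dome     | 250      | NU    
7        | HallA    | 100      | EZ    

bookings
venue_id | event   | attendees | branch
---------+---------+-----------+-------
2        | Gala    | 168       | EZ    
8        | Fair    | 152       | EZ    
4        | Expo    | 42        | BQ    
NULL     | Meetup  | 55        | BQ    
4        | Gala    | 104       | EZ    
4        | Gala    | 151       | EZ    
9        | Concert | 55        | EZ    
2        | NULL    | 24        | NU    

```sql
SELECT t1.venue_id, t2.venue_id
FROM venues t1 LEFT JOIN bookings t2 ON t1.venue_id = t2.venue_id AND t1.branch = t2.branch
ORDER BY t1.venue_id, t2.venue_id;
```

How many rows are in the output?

9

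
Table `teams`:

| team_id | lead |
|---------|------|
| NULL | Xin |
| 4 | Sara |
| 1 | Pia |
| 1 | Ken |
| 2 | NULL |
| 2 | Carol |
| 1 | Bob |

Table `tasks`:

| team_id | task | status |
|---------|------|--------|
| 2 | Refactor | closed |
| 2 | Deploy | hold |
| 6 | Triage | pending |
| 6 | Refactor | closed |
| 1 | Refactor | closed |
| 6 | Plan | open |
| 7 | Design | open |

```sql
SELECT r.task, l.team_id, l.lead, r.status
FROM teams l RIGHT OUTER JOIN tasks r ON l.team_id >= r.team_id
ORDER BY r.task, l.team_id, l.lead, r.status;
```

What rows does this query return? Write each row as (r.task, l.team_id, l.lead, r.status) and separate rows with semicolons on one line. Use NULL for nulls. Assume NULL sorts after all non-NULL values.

RIGHT JOIN keeps every row from `tasks`; unmatched rows get NULL for `teams`'s columns.
Matching on l.team_id >= r.team_id. A NULL in a compared column never satisfies the condition.
Matched pairs: 12; unmatched r rows kept: 4.

(Deploy, 2, Carol, hold); (Deploy, 2, NULL, hold); (Deploy, 4, Sara, hold); (Design, NULL, NULL, open); (Plan, NULL, NULL, open); (Refactor, 1, Bob, closed); (Refactor, 1, Ken, closed); (Refactor, 1, Pia, closed); (Refactor, 2, Carol, closed); (Refactor, 2, Carol, closed); (Refactor, 2, NULL, closed); (Refactor, 2, NULL, closed); (Refactor, 4, Sara, closed); (Refactor, 4, Sara, closed); (Refactor, NULL, NULL, closed); (Triage, NULL, NULL, pending)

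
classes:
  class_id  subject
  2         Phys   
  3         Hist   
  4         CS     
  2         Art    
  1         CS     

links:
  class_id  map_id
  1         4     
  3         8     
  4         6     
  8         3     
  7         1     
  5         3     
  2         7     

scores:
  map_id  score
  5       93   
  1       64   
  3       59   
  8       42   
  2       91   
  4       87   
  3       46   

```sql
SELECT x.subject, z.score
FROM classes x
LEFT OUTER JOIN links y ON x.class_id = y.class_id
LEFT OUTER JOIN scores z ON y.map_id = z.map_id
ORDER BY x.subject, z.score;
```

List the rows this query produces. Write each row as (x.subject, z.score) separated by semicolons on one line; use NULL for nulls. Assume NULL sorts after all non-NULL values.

(Art, NULL); (CS, 87); (CS, NULL); (Hist, 42); (Phys, NULL)

Joins associate left-to-right: classes LEFT JOIN links on class_id gives 5 intermediate row(s).
Then LEFT JOIN `scores z` on map_id: each of those 5 rows is kept; rows whose y.map_id has no match in z get NULL for z's columns.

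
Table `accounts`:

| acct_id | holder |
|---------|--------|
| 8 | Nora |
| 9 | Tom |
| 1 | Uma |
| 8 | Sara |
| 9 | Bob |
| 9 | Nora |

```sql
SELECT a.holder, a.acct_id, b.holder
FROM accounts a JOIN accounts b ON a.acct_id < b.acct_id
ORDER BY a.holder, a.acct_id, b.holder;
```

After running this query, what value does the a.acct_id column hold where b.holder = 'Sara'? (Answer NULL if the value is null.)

1

INNER JOIN keeps only pairs where the ON condition holds.
Matching on a.acct_id < b.acct_id.
- a[0] acct_id=8 → 3 match(es) in b → 3 row(s).
- a[1] acct_id=9 → no match; dropped.
- a[2] acct_id=1 → 5 match(es) in b → 5 row(s).
- a[3] acct_id=8 → 3 match(es) in b → 3 row(s).
- a[4] acct_id=9 → no match; dropped.
- a[5] acct_id=9 → no match; dropped.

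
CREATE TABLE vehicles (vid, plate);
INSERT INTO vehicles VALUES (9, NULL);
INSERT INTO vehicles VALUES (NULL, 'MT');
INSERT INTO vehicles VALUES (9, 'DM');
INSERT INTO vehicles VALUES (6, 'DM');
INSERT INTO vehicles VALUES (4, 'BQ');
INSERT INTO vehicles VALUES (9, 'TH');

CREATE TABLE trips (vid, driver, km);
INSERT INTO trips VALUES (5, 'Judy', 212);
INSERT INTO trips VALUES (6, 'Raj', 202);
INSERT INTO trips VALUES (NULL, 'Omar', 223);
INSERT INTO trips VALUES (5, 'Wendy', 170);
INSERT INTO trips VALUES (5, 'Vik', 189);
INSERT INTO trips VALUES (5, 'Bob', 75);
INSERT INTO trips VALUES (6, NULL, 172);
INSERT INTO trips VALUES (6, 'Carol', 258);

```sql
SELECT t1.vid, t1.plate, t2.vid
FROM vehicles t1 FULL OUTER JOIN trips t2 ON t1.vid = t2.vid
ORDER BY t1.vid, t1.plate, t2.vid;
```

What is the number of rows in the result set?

FULL OUTER JOIN keeps every row from both sides; unmatched rows get NULL for the other side's columns.
Matching on t1.vid = t2.vid. A NULL in a compared column never satisfies the condition.
- t1 (vid=9) has no partner → padded with NULL.
- t1 (vid=NULL) has no partner → padded with NULL.
- t1 (vid=9) has no partner → padded with NULL.
- t1 (vid=6) pairs with 3 row(s) of t2.
- t1 (vid=4) has no partner → padded with NULL.
- t1 (vid=9) has no partner → padded with NULL.
- 5 row(s) from t2 found no t1 partner → padded with NULL.
Total: 3 matched + 10 padded = 13 rows.

13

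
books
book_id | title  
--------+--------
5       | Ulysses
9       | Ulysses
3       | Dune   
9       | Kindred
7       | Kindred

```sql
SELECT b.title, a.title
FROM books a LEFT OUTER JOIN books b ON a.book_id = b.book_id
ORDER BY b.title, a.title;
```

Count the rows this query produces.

7

LEFT JOIN keeps every row from `books a`; unmatched rows get NULL for `books b`'s columns.
Matching on a.book_id = b.book_id.
- a (book_id=5) pairs with 1 row(s) of b.
- a (book_id=9) pairs with 2 row(s) of b.
- a (book_id=3) pairs with 1 row(s) of b.
- a (book_id=9) pairs with 2 row(s) of b.
- a (book_id=7) pairs with 1 row(s) of b.
Total: 7 rows.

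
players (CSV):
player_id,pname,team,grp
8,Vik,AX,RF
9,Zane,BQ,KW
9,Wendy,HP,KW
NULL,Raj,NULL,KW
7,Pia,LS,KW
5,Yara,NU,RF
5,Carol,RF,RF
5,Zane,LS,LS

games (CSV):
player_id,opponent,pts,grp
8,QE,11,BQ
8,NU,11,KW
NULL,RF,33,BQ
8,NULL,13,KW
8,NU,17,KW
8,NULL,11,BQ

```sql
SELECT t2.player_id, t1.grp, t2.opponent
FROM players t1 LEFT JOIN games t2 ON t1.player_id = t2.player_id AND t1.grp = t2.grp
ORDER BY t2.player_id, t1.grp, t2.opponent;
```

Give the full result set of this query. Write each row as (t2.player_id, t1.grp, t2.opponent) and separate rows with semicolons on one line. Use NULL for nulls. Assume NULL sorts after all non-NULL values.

LEFT JOIN keeps every row from `players`; unmatched rows get NULL for `games`'s columns.
Matching on t1.player_id = t2.player_id AND t1.grp = t2.grp. A NULL in a compared column never satisfies the condition.
- player_id=8, grp=RF: no t2 row matches, row kept with t2 columns NULL.
- player_id=9, grp=KW: no t2 row matches, row kept with t2 columns NULL.
- player_id=9, grp=KW: no t2 row matches, row kept with t2 columns NULL.
- player_id=NULL, grp=KW: no t2 row matches, row kept with t2 columns NULL.
- player_id=7, grp=KW: no t2 row matches, row kept with t2 columns NULL.
- player_id=5, grp=RF: no t2 row matches, row kept with t2 columns NULL.
- player_id=5, grp=RF: no t2 row matches, row kept with t2 columns NULL.
- player_id=5, grp=LS: no t2 row matches, row kept with t2 columns NULL.
After projecting and ordering:
t2.player_id | t1.grp | t2.opponent
NULL | KW | NULL
NULL | KW | NULL
NULL | KW | NULL
NULL | KW | NULL
NULL | LS | NULL
NULL | RF | NULL
NULL | RF | NULL
NULL | RF | NULL

(NULL, KW, NULL); (NULL, KW, NULL); (NULL, KW, NULL); (NULL, KW, NULL); (NULL, LS, NULL); (NULL, RF, NULL); (NULL, RF, NULL); (NULL, RF, NULL)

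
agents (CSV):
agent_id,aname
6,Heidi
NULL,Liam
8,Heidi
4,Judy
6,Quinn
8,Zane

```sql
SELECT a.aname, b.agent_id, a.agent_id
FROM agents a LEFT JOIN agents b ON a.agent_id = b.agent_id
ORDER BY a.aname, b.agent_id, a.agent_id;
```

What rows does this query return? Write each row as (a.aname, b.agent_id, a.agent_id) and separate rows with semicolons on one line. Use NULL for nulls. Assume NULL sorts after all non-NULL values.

LEFT JOIN keeps every row from `agents a`; unmatched rows get NULL for `agents b`'s columns.
Matching on a.agent_id = b.agent_id. A NULL in a compared column never satisfies the condition.
- a[0] agent_id=6 → 2 match(es) in b → 2 row(s).
- a[1] agent_id=NULL → no match; kept with NULLs on the b side.
- a[2] agent_id=8 → 2 match(es) in b → 2 row(s).
- a[3] agent_id=4 → 1 match(es) in b → 1 row(s).
- a[4] agent_id=6 → 2 match(es) in b → 2 row(s).
- a[5] agent_id=8 → 2 match(es) in b → 2 row(s).
After projecting and ordering:
a.aname | b.agent_id | a.agent_id
Heidi | 6 | 6
Heidi | 6 | 6
Heidi | 8 | 8
Heidi | 8 | 8
Judy | 4 | 4
Liam | NULL | NULL
Quinn | 6 | 6
Quinn | 6 | 6
Zane | 8 | 8
Zane | 8 | 8

(Heidi, 6, 6); (Heidi, 6, 6); (Heidi, 8, 8); (Heidi, 8, 8); (Judy, 4, 4); (Liam, NULL, NULL); (Quinn, 6, 6); (Quinn, 6, 6); (Zane, 8, 8); (Zane, 8, 8)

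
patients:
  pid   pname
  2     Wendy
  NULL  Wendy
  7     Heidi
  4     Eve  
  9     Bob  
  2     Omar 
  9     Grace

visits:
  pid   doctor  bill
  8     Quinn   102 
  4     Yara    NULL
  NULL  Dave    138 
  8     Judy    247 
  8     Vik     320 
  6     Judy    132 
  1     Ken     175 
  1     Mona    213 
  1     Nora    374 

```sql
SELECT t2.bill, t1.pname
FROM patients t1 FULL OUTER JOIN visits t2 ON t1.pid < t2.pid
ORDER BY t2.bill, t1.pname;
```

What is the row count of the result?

24

FULL OUTER JOIN keeps every row from both sides; unmatched rows get NULL for the other side's columns.
Matching on t1.pid < t2.pid. A NULL in a compared column never satisfies the condition.
- pid=2: 5 matching t2 row(s), so 5 row(s) emitted.
- pid=NULL: no t2 row matches, row kept with t2 columns NULL.
- pid=7: 3 matching t2 row(s), so 3 row(s) emitted.
- pid=4: 4 matching t2 row(s), so 4 row(s) emitted.
- pid=9: no t2 row matches, row kept with t2 columns NULL.
- pid=2: 5 matching t2 row(s), so 5 row(s) emitted.
- pid=9: no t2 row matches, row kept with t2 columns NULL.
- 4 row(s) from t2 found no t1 partner → padded with NULL.
Total: 17 matched + 7 padded = 24 rows.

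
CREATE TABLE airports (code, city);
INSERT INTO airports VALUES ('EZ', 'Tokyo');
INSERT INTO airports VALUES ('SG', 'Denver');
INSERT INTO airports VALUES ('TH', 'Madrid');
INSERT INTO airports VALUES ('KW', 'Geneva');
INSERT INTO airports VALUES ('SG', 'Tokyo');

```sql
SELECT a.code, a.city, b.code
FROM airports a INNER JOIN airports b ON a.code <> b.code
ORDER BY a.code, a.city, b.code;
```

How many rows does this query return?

INNER JOIN keeps only pairs where the ON condition holds.
Matching on a.code <> b.code.
Matched pairs: 18.
Total: 18 rows.

18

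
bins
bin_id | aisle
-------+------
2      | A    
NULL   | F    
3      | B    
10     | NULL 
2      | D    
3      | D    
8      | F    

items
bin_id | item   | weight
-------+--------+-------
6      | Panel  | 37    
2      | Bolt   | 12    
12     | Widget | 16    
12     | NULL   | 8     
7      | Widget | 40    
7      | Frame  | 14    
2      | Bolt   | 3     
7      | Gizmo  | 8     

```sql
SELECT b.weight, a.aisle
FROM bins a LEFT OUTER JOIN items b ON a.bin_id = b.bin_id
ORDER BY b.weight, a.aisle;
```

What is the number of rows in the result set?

9

LEFT JOIN keeps every row from `bins`; unmatched rows get NULL for `items`'s columns.
Matching on a.bin_id = b.bin_id. A NULL in a compared column never satisfies the condition.
- bin_id=2: 2 matching b row(s), so 2 row(s) emitted.
- bin_id=NULL: no b row matches, row kept with b columns NULL.
- bin_id=3: no b row matches, row kept with b columns NULL.
- bin_id=10: no b row matches, row kept with b columns NULL.
- bin_id=2: 2 matching b row(s), so 2 row(s) emitted.
- bin_id=3: no b row matches, row kept with b columns NULL.
- bin_id=8: no b row matches, row kept with b columns NULL.
Total: 4 matched + 5 padded = 9 rows.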